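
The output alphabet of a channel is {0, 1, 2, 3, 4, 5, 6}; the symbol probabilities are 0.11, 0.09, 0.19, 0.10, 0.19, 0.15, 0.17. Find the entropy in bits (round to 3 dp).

H = −Σ pᵢ log₂ pᵢ.
−0.11·log₂(0.11) = 0.3503
−0.09·log₂(0.09) = 0.3127
−0.19·log₂(0.19) = 0.4552
−0.10·log₂(0.10) = 0.3322
−0.19·log₂(0.19) = 0.4552
−0.15·log₂(0.15) = 0.4105
−0.17·log₂(0.17) = 0.4346
Sum ≈ 2.7507 → 2.751 bits.

2.751 bits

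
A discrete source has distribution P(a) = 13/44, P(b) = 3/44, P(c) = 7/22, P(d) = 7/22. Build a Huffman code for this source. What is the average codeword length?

2 bits/symbol

Repeatedly combine the two least-probable nodes; the expected code length is the sum of the merged weights.
merge 3/44 + 13/44 → 4/11
merge 7/22 + 7/22 → 7/11
merge 4/11 + 7/11 → 1
L = 4/11 + 7/11 + 1 = 2 bits/symbol.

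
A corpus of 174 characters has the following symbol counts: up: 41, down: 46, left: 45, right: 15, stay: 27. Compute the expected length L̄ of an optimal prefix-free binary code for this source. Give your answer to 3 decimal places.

Probabilities are the counts divided by 174.
Repeatedly combine the two least-probable nodes; the expected code length is the sum of the merged weights.
merge 5/58 + 9/58 → 7/29
merge 41/174 + 7/29 → 83/174
merge 15/58 + 23/87 → 91/174
merge 83/174 + 91/174 → 1
L = 7/29 + 83/174 + 91/174 + 1 = 65/29 ≈ 2.241 bits/symbol.

2.241 bits/symbol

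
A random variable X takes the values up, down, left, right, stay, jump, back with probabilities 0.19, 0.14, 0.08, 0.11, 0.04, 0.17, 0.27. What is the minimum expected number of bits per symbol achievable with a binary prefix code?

Repeatedly combine the two least-probable nodes; the expected code length is the sum of the merged weights.
merge 1/25 + 2/25 → 3/25
merge 11/100 + 3/25 → 23/100
merge 7/50 + 17/100 → 31/100
merge 19/100 + 23/100 → 21/50
merge 27/100 + 31/100 → 29/50
merge 21/50 + 29/50 → 1
L = 3/25 + 23/100 + 31/100 + 21/50 + 29/50 + 1 = 133/50 = 2.66 bits/symbol.

2.66 bits/symbol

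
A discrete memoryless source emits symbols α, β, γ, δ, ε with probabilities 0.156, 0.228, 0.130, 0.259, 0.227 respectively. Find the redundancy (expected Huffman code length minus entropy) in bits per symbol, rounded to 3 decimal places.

0.009 bits

Entropy H = −Σ p log₂ p ≈ 2.2775 bits.
Huffman merges: 13/100+39/250→143/500; 227/1000+57/250→91/200; 259/1000+143/500→109/200; 91/200+109/200→1. L = 1143/500 ≈ 2.2860.
L − H = 2.2860 − 2.2775 = 0.009 bits.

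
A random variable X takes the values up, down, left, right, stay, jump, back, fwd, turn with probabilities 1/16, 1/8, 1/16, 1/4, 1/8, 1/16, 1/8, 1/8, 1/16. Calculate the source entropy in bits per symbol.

Each probability is a power of 1/2, so log₂(1/p) is an integer.
H = Σ p·log₂(1/p) = 1/16·4 + 1/8·3 + 1/16·4 + 1/4·2 + 1/8·3 + 1/16·4 + 1/8·3 + 1/8·3 + 1/16·4 = 3 bits.

3 bits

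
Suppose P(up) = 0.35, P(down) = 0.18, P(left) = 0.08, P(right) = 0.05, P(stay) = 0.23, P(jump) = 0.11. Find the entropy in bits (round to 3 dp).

2.321 bits

H = −Σ pᵢ log₂ pᵢ.
−0.35·log₂(0.35) = 0.5301
−0.18·log₂(0.18) = 0.4453
−0.08·log₂(0.08) = 0.2915
−0.05·log₂(0.05) = 0.2161
−0.23·log₂(0.23) = 0.4877
−0.11·log₂(0.11) = 0.3503
Sum ≈ 2.3210 → 2.321 bits.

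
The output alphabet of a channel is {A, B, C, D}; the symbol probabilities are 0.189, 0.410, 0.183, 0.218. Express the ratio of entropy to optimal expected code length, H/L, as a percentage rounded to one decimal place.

97.3%

Entropy H = −Σ p log₂ p ≈ 1.9091 bits.
Huffman merges: 183/1000+189/1000→93/250; 109/500+93/250→59/100; 41/100+59/100→1. L = 981/500 ≈ 1.9620.
Efficiency = H/L = 1.9091/1.9620 = 97.3%.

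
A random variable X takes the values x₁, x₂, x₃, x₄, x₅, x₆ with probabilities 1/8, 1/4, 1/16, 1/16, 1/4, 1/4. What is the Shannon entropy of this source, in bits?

2.375 bits

Each probability is a power of 1/2, so log₂(1/p) is an integer.
H = Σ p·log₂(1/p) = 1/8·3 + 1/4·2 + 1/16·4 + 1/16·4 + 1/4·2 + 1/4·2 = 2.375 bits.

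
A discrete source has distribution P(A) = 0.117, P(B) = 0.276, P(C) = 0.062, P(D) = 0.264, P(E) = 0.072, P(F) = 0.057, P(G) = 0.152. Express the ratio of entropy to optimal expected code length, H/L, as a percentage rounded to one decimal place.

99.0%

Entropy H = −Σ p log₂ p ≈ 2.5527 bits.
Huffman merges: 57/1000+31/500→119/1000; 9/125+117/1000→189/1000; 119/1000+19/125→271/1000; 189/1000+33/125→453/1000; 271/1000+69/250→547/1000; 453/1000+547/1000→1. L = 2579/1000 ≈ 2.5790.
Efficiency = H/L = 2.5527/2.5790 = 99.0%.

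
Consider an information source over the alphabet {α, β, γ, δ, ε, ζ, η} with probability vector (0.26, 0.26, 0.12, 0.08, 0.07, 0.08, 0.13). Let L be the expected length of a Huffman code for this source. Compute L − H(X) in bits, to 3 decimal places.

Entropy H = −Σ p log₂ p ≈ 2.6119 bits.
Huffman merges: 7/100+2/25→3/20; 2/25+3/25→1/5; 13/100+3/20→7/25; 1/5+13/50→23/50; 13/50+7/25→27/50; 23/50+27/50→1. L = 263/100 ≈ 2.6300.
L − H = 2.6300 − 2.6119 = 0.018 bits.

0.018 bits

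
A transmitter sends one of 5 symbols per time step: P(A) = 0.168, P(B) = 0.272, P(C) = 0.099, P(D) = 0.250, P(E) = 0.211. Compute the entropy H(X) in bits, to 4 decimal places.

2.2472 bits

H = −Σ pᵢ log₂ pᵢ.
−0.168·log₂(0.168) = 0.4323
−0.272·log₂(0.272) = 0.5109
−0.099·log₂(0.099) = 0.3303
−0.250·log₂(0.250) = 0.5000
−0.211·log₂(0.211) = 0.4736
Sum ≈ 2.2472 → 2.2472 bits.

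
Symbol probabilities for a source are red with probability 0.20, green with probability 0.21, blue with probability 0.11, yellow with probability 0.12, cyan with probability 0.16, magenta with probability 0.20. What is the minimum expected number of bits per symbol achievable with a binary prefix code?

2.59 bits/symbol

Repeatedly combine the two least-probable nodes; the expected code length is the sum of the merged weights.
merge 11/100 + 3/25 → 23/100
merge 4/25 + 1/5 → 9/25
merge 1/5 + 21/100 → 41/100
merge 23/100 + 9/25 → 59/100
merge 41/100 + 59/100 → 1
L = 23/100 + 9/25 + 41/100 + 59/100 + 1 = 259/100 = 2.59 bits/symbol.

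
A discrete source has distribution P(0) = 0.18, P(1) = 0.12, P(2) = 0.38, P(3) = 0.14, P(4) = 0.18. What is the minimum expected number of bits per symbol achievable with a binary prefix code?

2.24 bits/symbol

Repeatedly combine the two least-probable nodes; the expected code length is the sum of the merged weights.
merge 3/25 + 7/50 → 13/50
merge 9/50 + 9/50 → 9/25
merge 13/50 + 9/25 → 31/50
merge 19/50 + 31/50 → 1
L = 13/50 + 9/25 + 31/50 + 1 = 56/25 = 2.24 bits/symbol.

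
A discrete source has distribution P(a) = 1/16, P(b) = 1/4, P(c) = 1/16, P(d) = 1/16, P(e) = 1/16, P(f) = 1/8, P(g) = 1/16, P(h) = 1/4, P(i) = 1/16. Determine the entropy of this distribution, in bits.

2.875 bits

Each probability is a power of 1/2, so log₂(1/p) is an integer.
H = Σ p·log₂(1/p) = 1/16·4 + 1/4·2 + 1/16·4 + 1/16·4 + 1/16·4 + 1/8·3 + 1/16·4 + 1/4·2 + 1/16·4 = 2.875 bits.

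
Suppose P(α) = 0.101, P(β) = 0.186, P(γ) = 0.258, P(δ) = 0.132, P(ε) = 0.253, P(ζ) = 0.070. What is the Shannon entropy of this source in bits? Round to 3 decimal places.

H = −Σ pᵢ log₂ pᵢ.
−0.101·log₂(0.101) = 0.3341
−0.186·log₂(0.186) = 0.4514
−0.258·log₂(0.258) = 0.5043
−0.132·log₂(0.132) = 0.3856
−0.253·log₂(0.253) = 0.5016
−0.070·log₂(0.070) = 0.2686
Sum ≈ 2.4455 → 2.446 bits.

2.446 bits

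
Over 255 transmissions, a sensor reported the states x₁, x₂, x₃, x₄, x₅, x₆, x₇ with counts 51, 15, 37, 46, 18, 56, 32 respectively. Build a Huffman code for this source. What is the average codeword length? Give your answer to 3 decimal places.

2.710 bits/symbol

Probabilities are the counts divided by 255.
Repeatedly combine the two least-probable nodes; the expected code length is the sum of the merged weights.
merge 1/17 + 6/85 → 11/85
merge 32/255 + 11/85 → 13/51
merge 37/255 + 46/255 → 83/255
merge 1/5 + 56/255 → 107/255
merge 13/51 + 83/255 → 148/255
merge 107/255 + 148/255 → 1
L = 11/85 + 13/51 + 83/255 + 107/255 + 148/255 + 1 = 691/255 ≈ 2.710 bits/symbol.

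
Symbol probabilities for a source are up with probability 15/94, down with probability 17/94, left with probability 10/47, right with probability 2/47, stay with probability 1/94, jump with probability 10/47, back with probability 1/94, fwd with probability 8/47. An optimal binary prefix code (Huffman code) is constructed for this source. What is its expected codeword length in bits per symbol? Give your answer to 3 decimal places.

2.660 bits/symbol

Repeatedly combine the two least-probable nodes; the expected code length is the sum of the merged weights.
merge 1/94 + 1/94 → 1/47
merge 1/47 + 2/47 → 3/47
merge 3/47 + 15/94 → 21/94
merge 8/47 + 17/94 → 33/94
merge 10/47 + 10/47 → 20/47
merge 21/94 + 33/94 → 27/47
merge 20/47 + 27/47 → 1
L = 1/47 + 3/47 + 21/94 + 33/94 + 20/47 + 27/47 + 1 = 125/47 ≈ 2.660 bits/symbol.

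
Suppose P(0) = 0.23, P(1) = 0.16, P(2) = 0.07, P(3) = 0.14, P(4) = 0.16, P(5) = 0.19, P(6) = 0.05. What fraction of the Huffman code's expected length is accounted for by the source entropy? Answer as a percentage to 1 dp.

Entropy H = −Σ p log₂ p ≈ 2.6707 bits.
Huffman merges: 1/20+7/100→3/25; 3/25+7/50→13/50; 4/25+4/25→8/25; 19/100+23/100→21/50; 13/50+8/25→29/50; 21/50+29/50→1. L = 27/10 ≈ 2.7000.
Efficiency = H/L = 2.6707/2.7000 = 98.9%.

98.9%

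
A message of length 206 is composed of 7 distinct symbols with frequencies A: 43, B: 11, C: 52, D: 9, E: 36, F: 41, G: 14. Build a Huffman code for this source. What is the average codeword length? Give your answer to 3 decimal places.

Probabilities are the counts divided by 206.
Repeatedly combine the two least-probable nodes; the expected code length is the sum of the merged weights.
merge 9/206 + 11/206 → 10/103
merge 7/103 + 10/103 → 17/103
merge 17/103 + 18/103 → 35/103
merge 41/206 + 43/206 → 42/103
merge 26/103 + 35/103 → 61/103
merge 42/103 + 61/103 → 1
L = 10/103 + 17/103 + 35/103 + 42/103 + 61/103 + 1 = 268/103 ≈ 2.602 bits/symbol.

2.602 bits/symbol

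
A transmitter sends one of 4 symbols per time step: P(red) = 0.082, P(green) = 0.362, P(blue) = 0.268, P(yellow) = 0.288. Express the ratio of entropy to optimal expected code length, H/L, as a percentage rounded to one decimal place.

93.2%

Entropy H = −Σ p log₂ p ≈ 1.8529 bits.
Huffman merges: 41/500+67/250→7/20; 36/125+7/20→319/500; 181/500+319/500→1. L = 497/250 ≈ 1.9880.
Efficiency = H/L = 1.8529/1.9880 = 93.2%.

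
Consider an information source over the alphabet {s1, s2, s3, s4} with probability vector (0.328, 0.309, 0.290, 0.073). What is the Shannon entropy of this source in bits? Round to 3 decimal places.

1.845 bits

H = −Σ pᵢ log₂ pᵢ.
−0.328·log₂(0.328) = 0.5275
−0.309·log₂(0.309) = 0.5235
−0.290·log₂(0.290) = 0.5179
−0.073·log₂(0.073) = 0.2756
Sum ≈ 1.8446 → 1.845 bits.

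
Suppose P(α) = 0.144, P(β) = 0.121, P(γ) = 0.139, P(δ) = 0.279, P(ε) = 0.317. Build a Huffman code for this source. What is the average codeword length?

Repeatedly combine the two least-probable nodes; the expected code length is the sum of the merged weights.
merge 121/1000 + 139/1000 → 13/50
merge 18/125 + 13/50 → 101/250
merge 279/1000 + 317/1000 → 149/250
merge 101/250 + 149/250 → 1
L = 13/50 + 101/250 + 149/250 + 1 = 113/50 = 2.26 bits/symbol.

2.26 bits/symbol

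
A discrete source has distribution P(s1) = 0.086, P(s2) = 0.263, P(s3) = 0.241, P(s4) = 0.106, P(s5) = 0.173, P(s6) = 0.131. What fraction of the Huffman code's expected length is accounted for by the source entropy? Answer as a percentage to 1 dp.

Entropy H = −Σ p log₂ p ≈ 2.4712 bits.
Huffman merges: 43/500+53/500→24/125; 131/1000+173/1000→38/125; 24/125+241/1000→433/1000; 263/1000+38/125→567/1000; 433/1000+567/1000→1. L = 312/125 ≈ 2.4960.
Efficiency = H/L = 2.4712/2.4960 = 99.0%.

99.0%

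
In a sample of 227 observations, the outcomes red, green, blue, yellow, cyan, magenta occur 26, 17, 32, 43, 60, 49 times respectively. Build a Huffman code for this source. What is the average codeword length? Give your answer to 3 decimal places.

Probabilities are the counts divided by 227.
Repeatedly combine the two least-probable nodes; the expected code length is the sum of the merged weights.
merge 17/227 + 26/227 → 43/227
merge 32/227 + 43/227 → 75/227
merge 43/227 + 49/227 → 92/227
merge 60/227 + 75/227 → 135/227
merge 92/227 + 135/227 → 1
L = 43/227 + 75/227 + 92/227 + 135/227 + 1 = 572/227 ≈ 2.520 bits/symbol.

2.520 bits/symbol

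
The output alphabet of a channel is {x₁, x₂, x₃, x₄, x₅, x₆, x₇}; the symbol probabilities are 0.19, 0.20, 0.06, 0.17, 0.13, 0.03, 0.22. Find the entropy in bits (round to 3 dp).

H = −Σ pᵢ log₂ pᵢ.
−0.19·log₂(0.19) = 0.4552
−0.20·log₂(0.20) = 0.4644
−0.06·log₂(0.06) = 0.2435
−0.17·log₂(0.17) = 0.4346
−0.13·log₂(0.13) = 0.3826
−0.03·log₂(0.03) = 0.1518
−0.22·log₂(0.22) = 0.4806
Sum ≈ 2.6127 → 2.613 bits.

2.613 bits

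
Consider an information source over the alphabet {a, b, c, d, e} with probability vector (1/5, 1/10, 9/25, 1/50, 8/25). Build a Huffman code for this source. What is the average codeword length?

2.08 bits/symbol

Repeatedly combine the two least-probable nodes; the expected code length is the sum of the merged weights.
merge 1/50 + 1/10 → 3/25
merge 3/25 + 1/5 → 8/25
merge 8/25 + 8/25 → 16/25
merge 9/25 + 16/25 → 1
L = 3/25 + 8/25 + 16/25 + 1 = 52/25 = 2.08 bits/symbol.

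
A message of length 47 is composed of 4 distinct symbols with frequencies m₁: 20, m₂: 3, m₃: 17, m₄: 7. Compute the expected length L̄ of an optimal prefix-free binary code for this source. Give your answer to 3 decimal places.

Probabilities are the counts divided by 47.
Repeatedly combine the two least-probable nodes; the expected code length is the sum of the merged weights.
merge 3/47 + 7/47 → 10/47
merge 10/47 + 17/47 → 27/47
merge 20/47 + 27/47 → 1
L = 10/47 + 27/47 + 1 = 84/47 ≈ 1.787 bits/symbol.

1.787 bits/symbol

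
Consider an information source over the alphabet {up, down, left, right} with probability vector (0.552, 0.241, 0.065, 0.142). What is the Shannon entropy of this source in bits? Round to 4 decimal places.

1.6242 bits

H = −Σ pᵢ log₂ pᵢ.
−0.552·log₂(0.552) = 0.4732
−0.241·log₂(0.241) = 0.4947
−0.065·log₂(0.065) = 0.2563
−0.142·log₂(0.142) = 0.3999
Sum ≈ 1.6242 → 1.6242 bits.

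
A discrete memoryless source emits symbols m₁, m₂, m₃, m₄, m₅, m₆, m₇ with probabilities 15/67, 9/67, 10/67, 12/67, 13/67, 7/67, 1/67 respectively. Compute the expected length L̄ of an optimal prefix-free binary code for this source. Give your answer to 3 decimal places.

Repeatedly combine the two least-probable nodes; the expected code length is the sum of the merged weights.
merge 1/67 + 7/67 → 8/67
merge 8/67 + 9/67 → 17/67
merge 10/67 + 12/67 → 22/67
merge 13/67 + 15/67 → 28/67
merge 17/67 + 22/67 → 39/67
merge 28/67 + 39/67 → 1
L = 8/67 + 17/67 + 22/67 + 28/67 + 39/67 + 1 = 181/67 ≈ 2.701 bits/symbol.

2.701 bits/symbol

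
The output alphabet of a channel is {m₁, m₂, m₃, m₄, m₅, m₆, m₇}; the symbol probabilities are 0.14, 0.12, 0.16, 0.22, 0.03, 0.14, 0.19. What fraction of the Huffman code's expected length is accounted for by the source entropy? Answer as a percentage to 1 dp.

Entropy H = −Σ p log₂ p ≈ 2.6719 bits.
Huffman merges: 3/100+3/25→3/20; 7/50+7/50→7/25; 3/20+4/25→31/100; 19/100+11/50→41/100; 7/25+31/100→59/100; 41/100+59/100→1. L = 137/50 ≈ 2.7400.
Efficiency = H/L = 2.6719/2.7400 = 97.5%.

97.5%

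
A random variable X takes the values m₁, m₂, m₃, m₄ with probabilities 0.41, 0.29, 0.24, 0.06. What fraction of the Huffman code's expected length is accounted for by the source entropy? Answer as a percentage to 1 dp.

94.3%

Entropy H = −Σ p log₂ p ≈ 1.7830 bits.
Huffman merges: 3/50+6/25→3/10; 29/100+3/10→59/100; 41/100+59/100→1. L = 189/100 ≈ 1.8900.
Efficiency = H/L = 1.7830/1.8900 = 94.3%.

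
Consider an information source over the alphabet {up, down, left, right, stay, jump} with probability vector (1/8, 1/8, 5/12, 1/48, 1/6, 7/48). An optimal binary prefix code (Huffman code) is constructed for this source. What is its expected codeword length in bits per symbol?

Repeatedly combine the two least-probable nodes; the expected code length is the sum of the merged weights.
merge 1/48 + 1/8 → 7/48
merge 1/8 + 7/48 → 13/48
merge 7/48 + 1/6 → 5/16
merge 13/48 + 5/16 → 7/12
merge 5/12 + 7/12 → 1
L = 7/48 + 13/48 + 5/16 + 7/12 + 1 = 37/16 = 2.3125 bits/symbol.

2.3125 bits/symbol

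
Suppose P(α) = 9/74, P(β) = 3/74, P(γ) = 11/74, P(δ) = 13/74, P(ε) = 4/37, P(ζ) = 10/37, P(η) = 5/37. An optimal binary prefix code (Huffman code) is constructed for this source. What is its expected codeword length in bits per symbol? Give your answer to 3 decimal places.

Repeatedly combine the two least-probable nodes; the expected code length is the sum of the merged weights.
merge 3/74 + 4/37 → 11/74
merge 9/74 + 5/37 → 19/74
merge 11/74 + 11/74 → 11/37
merge 13/74 + 19/74 → 16/37
merge 10/37 + 11/37 → 21/37
merge 16/37 + 21/37 → 1
L = 11/74 + 19/74 + 11/37 + 16/37 + 21/37 + 1 = 100/37 ≈ 2.703 bits/symbol.

2.703 bits/symbol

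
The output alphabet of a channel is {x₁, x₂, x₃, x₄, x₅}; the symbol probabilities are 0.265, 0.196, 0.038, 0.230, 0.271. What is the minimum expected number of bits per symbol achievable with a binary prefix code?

Repeatedly combine the two least-probable nodes; the expected code length is the sum of the merged weights.
merge 19/500 + 49/250 → 117/500
merge 23/100 + 117/500 → 58/125
merge 53/200 + 271/1000 → 67/125
merge 58/125 + 67/125 → 1
L = 117/500 + 58/125 + 67/125 + 1 = 1117/500 = 2.234 bits/symbol.

2.234 bits/symbol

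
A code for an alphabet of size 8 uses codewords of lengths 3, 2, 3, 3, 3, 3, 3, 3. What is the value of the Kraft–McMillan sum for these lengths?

1.125

With common denominator 2^3 = 8: Σ 2^(−ℓᵢ) = 1/8 + 2/8 + 1/8 + 1/8 + 1/8 + 1/8 + 1/8 + 1/8 = 9/8 = 1.125.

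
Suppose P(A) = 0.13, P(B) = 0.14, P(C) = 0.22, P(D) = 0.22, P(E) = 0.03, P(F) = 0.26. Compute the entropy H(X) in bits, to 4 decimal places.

H = −Σ pᵢ log₂ pᵢ.
−0.13·log₂(0.13) = 0.3826
−0.14·log₂(0.14) = 0.3971
−0.22·log₂(0.22) = 0.4806
−0.22·log₂(0.22) = 0.4806
−0.03·log₂(0.03) = 0.1518
−0.26·log₂(0.26) = 0.5053
Sum ≈ 2.3980 → 2.3980 bits.

2.3980 bits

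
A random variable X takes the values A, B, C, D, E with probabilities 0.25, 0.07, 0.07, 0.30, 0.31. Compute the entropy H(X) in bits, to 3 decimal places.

2.082 bits

H = −Σ pᵢ log₂ pᵢ.
−0.25·log₂(0.25) = 0.5000
−0.07·log₂(0.07) = 0.2686
−0.07·log₂(0.07) = 0.2686
−0.30·log₂(0.30) = 0.5211
−0.31·log₂(0.31) = 0.5238
Sum ≈ 2.0820 → 2.082 bits.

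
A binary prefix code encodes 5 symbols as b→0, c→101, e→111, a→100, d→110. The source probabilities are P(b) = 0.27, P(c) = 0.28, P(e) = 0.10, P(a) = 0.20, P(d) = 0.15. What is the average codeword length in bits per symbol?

2.46 bits/symbol

L̄ = Σ pᵢ·ℓᵢ = 0.27·1 + 0.28·3 + 0.10·3 + 0.20·3 + 0.15·3 = 2.46 bits/symbol.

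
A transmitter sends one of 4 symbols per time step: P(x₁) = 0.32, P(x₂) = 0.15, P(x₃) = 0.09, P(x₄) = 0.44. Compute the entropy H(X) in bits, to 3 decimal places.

H = −Σ pᵢ log₂ pᵢ.
−0.32·log₂(0.32) = 0.5260
−0.15·log₂(0.15) = 0.4105
−0.09·log₂(0.09) = 0.3127
−0.44·log₂(0.44) = 0.5211
Sum ≈ 1.7704 → 1.770 bits.

1.770 bits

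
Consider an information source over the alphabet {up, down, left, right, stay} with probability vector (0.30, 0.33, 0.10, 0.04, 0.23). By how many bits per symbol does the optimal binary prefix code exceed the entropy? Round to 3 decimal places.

0.085 bits

Entropy H = −Σ p log₂ p ≈ 2.0545 bits.
Huffman merges: 1/25+1/10→7/50; 7/50+23/100→37/100; 3/10+33/100→63/100; 37/100+63/100→1. L = 107/50 ≈ 2.1400.
L − H = 2.1400 − 2.0545 = 0.085 bits.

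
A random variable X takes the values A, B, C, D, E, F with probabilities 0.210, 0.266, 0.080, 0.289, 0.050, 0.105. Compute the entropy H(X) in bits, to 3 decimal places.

2.348 bits

H = −Σ pᵢ log₂ pᵢ.
−0.210·log₂(0.210) = 0.4728
−0.266·log₂(0.266) = 0.5082
−0.080·log₂(0.080) = 0.2915
−0.289·log₂(0.289) = 0.5176
−0.050·log₂(0.050) = 0.2161
−0.105·log₂(0.105) = 0.3414
Sum ≈ 2.3476 → 2.348 bits.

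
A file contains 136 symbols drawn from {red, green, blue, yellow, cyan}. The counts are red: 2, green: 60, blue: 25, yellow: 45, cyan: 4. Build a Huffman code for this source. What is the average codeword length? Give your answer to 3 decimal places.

1.831 bits/symbol

Probabilities are the counts divided by 136.
Repeatedly combine the two least-probable nodes; the expected code length is the sum of the merged weights.
merge 1/68 + 1/34 → 3/68
merge 3/68 + 25/136 → 31/136
merge 31/136 + 45/136 → 19/34
merge 15/34 + 19/34 → 1
L = 3/68 + 31/136 + 19/34 + 1 = 249/136 ≈ 1.831 bits/symbol.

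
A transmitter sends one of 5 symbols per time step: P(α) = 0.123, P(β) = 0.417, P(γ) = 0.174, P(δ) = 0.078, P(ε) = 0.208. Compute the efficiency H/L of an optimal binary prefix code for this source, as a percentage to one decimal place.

Entropy H = −Σ p log₂ p ≈ 2.0953 bits.
Huffman merges: 39/500+123/1000→201/1000; 87/500+201/1000→3/8; 26/125+3/8→583/1000; 417/1000+583/1000→1. L = 2159/1000 ≈ 2.1590.
Efficiency = H/L = 2.0953/2.1590 = 97.0%.

97.0%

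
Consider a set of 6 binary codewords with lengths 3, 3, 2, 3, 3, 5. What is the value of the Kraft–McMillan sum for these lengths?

With common denominator 2^5 = 32: Σ 2^(−ℓᵢ) = 4/32 + 4/32 + 8/32 + 4/32 + 4/32 + 1/32 = 25/32 = 0.78125.

0.78125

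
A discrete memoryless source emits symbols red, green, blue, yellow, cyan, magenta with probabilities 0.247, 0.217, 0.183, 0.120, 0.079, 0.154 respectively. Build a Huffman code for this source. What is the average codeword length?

2.536 bits/symbol

Repeatedly combine the two least-probable nodes; the expected code length is the sum of the merged weights.
merge 79/1000 + 3/25 → 199/1000
merge 77/500 + 183/1000 → 337/1000
merge 199/1000 + 217/1000 → 52/125
merge 247/1000 + 337/1000 → 73/125
merge 52/125 + 73/125 → 1
L = 199/1000 + 337/1000 + 52/125 + 73/125 + 1 = 317/125 = 2.536 bits/symbol.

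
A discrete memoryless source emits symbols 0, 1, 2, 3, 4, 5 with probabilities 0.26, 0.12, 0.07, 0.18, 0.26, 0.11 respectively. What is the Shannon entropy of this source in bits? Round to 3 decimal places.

H = −Σ pᵢ log₂ pᵢ.
−0.26·log₂(0.26) = 0.5053
−0.12·log₂(0.12) = 0.3671
−0.07·log₂(0.07) = 0.2686
−0.18·log₂(0.18) = 0.4453
−0.26·log₂(0.26) = 0.5053
−0.11·log₂(0.11) = 0.3503
Sum ≈ 2.4418 → 2.442 bits.

2.442 bits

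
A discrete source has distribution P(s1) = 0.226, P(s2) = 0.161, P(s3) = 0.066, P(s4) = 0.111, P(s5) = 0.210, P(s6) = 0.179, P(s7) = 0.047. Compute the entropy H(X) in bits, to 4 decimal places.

H = −Σ pᵢ log₂ pᵢ.
−0.226·log₂(0.226) = 0.4849
−0.161·log₂(0.161) = 0.4242
−0.066·log₂(0.066) = 0.2588
−0.111·log₂(0.111) = 0.3520
−0.210·log₂(0.210) = 0.4728
−0.179·log₂(0.179) = 0.4443
−0.047·log₂(0.047) = 0.2073
Sum ≈ 2.6444 → 2.6444 bits.

2.6444 bits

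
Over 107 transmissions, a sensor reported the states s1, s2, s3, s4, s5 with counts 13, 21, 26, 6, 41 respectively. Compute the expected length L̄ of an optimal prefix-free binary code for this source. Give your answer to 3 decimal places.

Probabilities are the counts divided by 107.
Repeatedly combine the two least-probable nodes; the expected code length is the sum of the merged weights.
merge 6/107 + 13/107 → 19/107
merge 19/107 + 21/107 → 40/107
merge 26/107 + 40/107 → 66/107
merge 41/107 + 66/107 → 1
L = 19/107 + 40/107 + 66/107 + 1 = 232/107 ≈ 2.168 bits/symbol.

2.168 bits/symbol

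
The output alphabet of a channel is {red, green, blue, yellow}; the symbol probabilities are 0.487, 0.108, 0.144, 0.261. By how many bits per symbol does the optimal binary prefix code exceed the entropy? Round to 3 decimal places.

0.004 bits

Entropy H = −Σ p log₂ p ≈ 1.7607 bits.
Huffman merges: 27/250+18/125→63/250; 63/250+261/1000→513/1000; 487/1000+513/1000→1. L = 353/200 ≈ 1.7650.
L − H = 1.7650 − 1.7607 = 0.004 bits.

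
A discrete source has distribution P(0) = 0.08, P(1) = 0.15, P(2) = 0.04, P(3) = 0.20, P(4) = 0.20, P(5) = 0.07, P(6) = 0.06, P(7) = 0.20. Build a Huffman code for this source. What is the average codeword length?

Repeatedly combine the two least-probable nodes; the expected code length is the sum of the merged weights.
merge 1/25 + 3/50 → 1/10
merge 7/100 + 2/25 → 3/20
merge 1/10 + 3/20 → 1/4
merge 3/20 + 1/5 → 7/20
merge 1/5 + 1/5 → 2/5
merge 1/4 + 7/20 → 3/5
merge 2/5 + 3/5 → 1
L = 1/10 + 3/20 + 1/4 + 7/20 + 2/5 + 3/5 + 1 = 57/20 = 2.85 bits/symbol.

2.85 bits/symbol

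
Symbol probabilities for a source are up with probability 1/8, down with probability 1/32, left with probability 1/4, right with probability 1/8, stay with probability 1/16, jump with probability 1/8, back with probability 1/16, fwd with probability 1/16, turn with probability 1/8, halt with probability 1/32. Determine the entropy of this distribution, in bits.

Each probability is a power of 1/2, so log₂(1/p) is an integer.
H = Σ p·log₂(1/p) = 1/8·3 + 1/32·5 + 1/4·2 + 1/8·3 + 1/16·4 + 1/8·3 + 1/16·4 + 1/16·4 + 1/8·3 + 1/32·5 = 3.0625 bits.

3.0625 bits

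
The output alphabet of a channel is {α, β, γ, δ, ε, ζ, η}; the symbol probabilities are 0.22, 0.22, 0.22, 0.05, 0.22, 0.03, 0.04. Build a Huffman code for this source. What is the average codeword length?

2.53 bits/symbol

Repeatedly combine the two least-probable nodes; the expected code length is the sum of the merged weights.
merge 3/100 + 1/25 → 7/100
merge 1/20 + 7/100 → 3/25
merge 3/25 + 11/50 → 17/50
merge 11/50 + 11/50 → 11/25
merge 11/50 + 17/50 → 14/25
merge 11/25 + 14/25 → 1
L = 7/100 + 3/25 + 17/50 + 11/25 + 14/25 + 1 = 253/100 = 2.53 bits/symbol.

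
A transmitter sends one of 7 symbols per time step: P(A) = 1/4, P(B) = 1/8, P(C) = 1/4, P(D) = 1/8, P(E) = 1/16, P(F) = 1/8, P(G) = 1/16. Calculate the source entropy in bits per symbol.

2.625 bits

Each probability is a power of 1/2, so log₂(1/p) is an integer.
H = Σ p·log₂(1/p) = 1/4·2 + 1/8·3 + 1/4·2 + 1/8·3 + 1/16·4 + 1/8·3 + 1/16·4 = 2.625 bits.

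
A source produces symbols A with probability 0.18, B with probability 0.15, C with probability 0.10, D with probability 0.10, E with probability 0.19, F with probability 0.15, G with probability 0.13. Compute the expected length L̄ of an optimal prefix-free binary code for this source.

Repeatedly combine the two least-probable nodes; the expected code length is the sum of the merged weights.
merge 1/10 + 1/10 → 1/5
merge 13/100 + 3/20 → 7/25
merge 3/20 + 9/50 → 33/100
merge 19/100 + 1/5 → 39/100
merge 7/25 + 33/100 → 61/100
merge 39/100 + 61/100 → 1
L = 1/5 + 7/25 + 33/100 + 39/100 + 61/100 + 1 = 281/100 = 2.81 bits/symbol.

2.81 bits/symbol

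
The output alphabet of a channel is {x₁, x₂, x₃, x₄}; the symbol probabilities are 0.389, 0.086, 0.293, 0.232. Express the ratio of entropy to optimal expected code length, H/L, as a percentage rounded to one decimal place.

Entropy H = −Σ p log₂ p ≈ 1.8422 bits.
Huffman merges: 43/500+29/125→159/500; 293/1000+159/500→611/1000; 389/1000+611/1000→1. L = 1929/1000 ≈ 1.9290.
Efficiency = H/L = 1.8422/1.9290 = 95.5%.

95.5%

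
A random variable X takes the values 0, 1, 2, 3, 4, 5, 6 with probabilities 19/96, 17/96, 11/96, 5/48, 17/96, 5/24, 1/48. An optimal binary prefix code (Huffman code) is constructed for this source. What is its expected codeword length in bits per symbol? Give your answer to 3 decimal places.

Repeatedly combine the two least-probable nodes; the expected code length is the sum of the merged weights.
merge 1/48 + 5/48 → 1/8
merge 11/96 + 1/8 → 23/96
merge 17/96 + 17/96 → 17/48
merge 19/96 + 5/24 → 13/32
merge 23/96 + 17/48 → 19/32
merge 13/32 + 19/32 → 1
L = 1/8 + 23/96 + 17/48 + 13/32 + 19/32 + 1 = 87/32 ≈ 2.719 bits/symbol.

2.719 bits/symbol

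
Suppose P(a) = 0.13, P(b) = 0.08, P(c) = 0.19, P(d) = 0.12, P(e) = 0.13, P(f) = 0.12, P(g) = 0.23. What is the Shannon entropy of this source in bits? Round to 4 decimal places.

H = −Σ pᵢ log₂ pᵢ.
−0.13·log₂(0.13) = 0.3826
−0.08·log₂(0.08) = 0.2915
−0.19·log₂(0.19) = 0.4552
−0.12·log₂(0.12) = 0.3671
−0.13·log₂(0.13) = 0.3826
−0.12·log₂(0.12) = 0.3671
−0.23·log₂(0.23) = 0.4877
Sum ≈ 2.7338 → 2.7338 bits.

2.7338 bits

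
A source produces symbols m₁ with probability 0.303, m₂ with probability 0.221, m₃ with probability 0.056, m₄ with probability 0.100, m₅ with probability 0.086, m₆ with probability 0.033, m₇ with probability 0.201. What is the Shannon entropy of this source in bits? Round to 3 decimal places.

H = −Σ pᵢ log₂ pᵢ.
−0.303·log₂(0.303) = 0.5220
−0.221·log₂(0.221) = 0.4813
−0.056·log₂(0.056) = 0.2329
−0.100·log₂(0.100) = 0.3322
−0.086·log₂(0.086) = 0.3044
−0.033·log₂(0.033) = 0.1624
−0.201·log₂(0.201) = 0.4653
Sum ≈ 2.5004 → 2.500 bits.

2.500 bits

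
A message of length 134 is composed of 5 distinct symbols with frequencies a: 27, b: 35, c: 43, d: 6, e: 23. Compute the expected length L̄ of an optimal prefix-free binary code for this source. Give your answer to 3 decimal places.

Probabilities are the counts divided by 134.
Repeatedly combine the two least-probable nodes; the expected code length is the sum of the merged weights.
merge 3/67 + 23/134 → 29/134
merge 27/134 + 29/134 → 28/67
merge 35/134 + 43/134 → 39/67
merge 28/67 + 39/67 → 1
L = 29/134 + 28/67 + 39/67 + 1 = 297/134 ≈ 2.216 bits/symbol.

2.216 bits/symbol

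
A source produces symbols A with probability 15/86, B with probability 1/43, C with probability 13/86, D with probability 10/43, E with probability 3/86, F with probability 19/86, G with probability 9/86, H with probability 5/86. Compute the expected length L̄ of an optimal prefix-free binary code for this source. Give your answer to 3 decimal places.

2.721 bits/symbol

Repeatedly combine the two least-probable nodes; the expected code length is the sum of the merged weights.
merge 1/43 + 3/86 → 5/86
merge 5/86 + 5/86 → 5/43
merge 9/86 + 5/43 → 19/86
merge 13/86 + 15/86 → 14/43
merge 19/86 + 19/86 → 19/43
merge 10/43 + 14/43 → 24/43
merge 19/43 + 24/43 → 1
L = 5/86 + 5/43 + 19/86 + 14/43 + 19/43 + 24/43 + 1 = 117/43 ≈ 2.721 bits/symbol.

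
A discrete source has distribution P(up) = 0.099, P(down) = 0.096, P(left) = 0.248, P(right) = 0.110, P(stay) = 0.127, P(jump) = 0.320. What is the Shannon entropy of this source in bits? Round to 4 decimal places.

2.4082 bits

H = −Σ pᵢ log₂ pᵢ.
−0.099·log₂(0.099) = 0.3303
−0.096·log₂(0.096) = 0.3246
−0.248·log₂(0.248) = 0.4989
−0.110·log₂(0.110) = 0.3503
−0.127·log₂(0.127) = 0.3781
−0.320·log₂(0.320) = 0.5260
Sum ≈ 2.4082 → 2.4082 bits.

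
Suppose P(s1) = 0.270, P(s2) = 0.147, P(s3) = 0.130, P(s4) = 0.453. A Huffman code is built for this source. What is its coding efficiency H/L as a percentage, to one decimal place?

Entropy H = −Σ p log₂ p ≈ 1.8168 bits.
Huffman merges: 13/100+147/1000→277/1000; 27/100+277/1000→547/1000; 453/1000+547/1000→1. L = 228/125 ≈ 1.8240.
Efficiency = H/L = 1.8168/1.8240 = 99.6%.

99.6%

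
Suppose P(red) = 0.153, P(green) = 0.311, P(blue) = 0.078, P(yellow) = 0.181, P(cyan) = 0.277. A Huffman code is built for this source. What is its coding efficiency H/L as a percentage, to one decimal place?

Entropy H = −Σ p log₂ p ≈ 2.1848 bits.
Huffman merges: 39/500+153/1000→231/1000; 181/1000+231/1000→103/250; 277/1000+311/1000→147/250; 103/250+147/250→1. L = 2231/1000 ≈ 2.2310.
Efficiency = H/L = 2.1848/2.2310 = 97.9%.

97.9%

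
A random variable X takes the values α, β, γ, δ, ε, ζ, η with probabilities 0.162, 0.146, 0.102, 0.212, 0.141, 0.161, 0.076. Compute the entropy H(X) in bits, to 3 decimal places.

H = −Σ pᵢ log₂ pᵢ.
−0.162·log₂(0.162) = 0.4254
−0.146·log₂(0.146) = 0.4053
−0.102·log₂(0.102) = 0.3359
−0.212·log₂(0.212) = 0.4744
−0.141·log₂(0.141) = 0.3985
−0.161·log₂(0.161) = 0.4242
−0.076·log₂(0.076) = 0.2826
Sum ≈ 2.7463 → 2.746 bits.

2.746 bits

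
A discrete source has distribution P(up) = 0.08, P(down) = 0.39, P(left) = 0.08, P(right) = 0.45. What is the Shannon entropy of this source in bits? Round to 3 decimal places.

1.631 bits

H = −Σ pᵢ log₂ pᵢ.
−0.08·log₂(0.08) = 0.2915
−0.39·log₂(0.39) = 0.5298
−0.08·log₂(0.08) = 0.2915
−0.45·log₂(0.45) = 0.5184
Sum ≈ 1.6312 → 1.631 bits.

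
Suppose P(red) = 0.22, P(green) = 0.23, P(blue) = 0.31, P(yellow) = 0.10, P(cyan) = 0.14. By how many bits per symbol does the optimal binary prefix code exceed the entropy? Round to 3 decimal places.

Entropy H = −Σ p log₂ p ≈ 2.2213 bits.
Huffman merges: 1/10+7/50→6/25; 11/50+23/100→9/20; 6/25+31/100→11/20; 9/20+11/20→1. L = 56/25 ≈ 2.2400.
L − H = 2.2400 − 2.2213 = 0.019 bits.

0.019 bits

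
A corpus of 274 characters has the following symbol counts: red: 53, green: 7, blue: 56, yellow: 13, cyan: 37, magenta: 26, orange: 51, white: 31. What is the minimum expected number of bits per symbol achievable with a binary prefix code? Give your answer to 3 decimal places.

Probabilities are the counts divided by 274.
Repeatedly combine the two least-probable nodes; the expected code length is the sum of the merged weights.
merge 7/274 + 13/274 → 10/137
merge 10/137 + 13/137 → 23/137
merge 31/274 + 37/274 → 34/137
merge 23/137 + 51/274 → 97/274
merge 53/274 + 28/137 → 109/274
merge 34/137 + 97/274 → 165/274
merge 109/274 + 165/274 → 1
L = 10/137 + 23/137 + 34/137 + 97/274 + 109/274 + 165/274 + 1 = 779/274 ≈ 2.843 bits/symbol.

2.843 bits/symbol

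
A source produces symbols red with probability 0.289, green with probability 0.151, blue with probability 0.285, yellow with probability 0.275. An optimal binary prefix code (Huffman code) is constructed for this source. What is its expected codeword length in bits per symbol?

Repeatedly combine the two least-probable nodes; the expected code length is the sum of the merged weights.
merge 151/1000 + 11/40 → 213/500
merge 57/200 + 289/1000 → 287/500
merge 213/500 + 287/500 → 1
L = 213/500 + 287/500 + 1 = 2 bits/symbol.

2 bits/symbol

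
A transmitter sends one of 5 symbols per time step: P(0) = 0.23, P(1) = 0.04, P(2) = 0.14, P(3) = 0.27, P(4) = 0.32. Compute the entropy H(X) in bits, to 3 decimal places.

H = −Σ pᵢ log₂ pᵢ.
−0.23·log₂(0.23) = 0.4877
−0.04·log₂(0.04) = 0.1858
−0.14·log₂(0.14) = 0.3971
−0.27·log₂(0.27) = 0.5100
−0.32·log₂(0.32) = 0.5260
Sum ≈ 2.1066 → 2.107 bits.

2.107 bits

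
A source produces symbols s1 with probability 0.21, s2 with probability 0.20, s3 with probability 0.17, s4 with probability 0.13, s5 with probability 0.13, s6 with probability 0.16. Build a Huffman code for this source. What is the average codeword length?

Repeatedly combine the two least-probable nodes; the expected code length is the sum of the merged weights.
merge 13/100 + 13/100 → 13/50
merge 4/25 + 17/100 → 33/100
merge 1/5 + 21/100 → 41/100
merge 13/50 + 33/100 → 59/100
merge 41/100 + 59/100 → 1
L = 13/50 + 33/100 + 41/100 + 59/100 + 1 = 259/100 = 2.59 bits/symbol.

2.59 bits/symbol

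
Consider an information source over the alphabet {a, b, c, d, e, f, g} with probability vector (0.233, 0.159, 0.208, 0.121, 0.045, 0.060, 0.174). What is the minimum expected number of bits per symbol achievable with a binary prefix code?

2.664 bits/symbol

Repeatedly combine the two least-probable nodes; the expected code length is the sum of the merged weights.
merge 9/200 + 3/50 → 21/200
merge 21/200 + 121/1000 → 113/500
merge 159/1000 + 87/500 → 333/1000
merge 26/125 + 113/500 → 217/500
merge 233/1000 + 333/1000 → 283/500
merge 217/500 + 283/500 → 1
L = 21/200 + 113/500 + 333/1000 + 217/500 + 283/500 + 1 = 333/125 = 2.664 bits/symbol.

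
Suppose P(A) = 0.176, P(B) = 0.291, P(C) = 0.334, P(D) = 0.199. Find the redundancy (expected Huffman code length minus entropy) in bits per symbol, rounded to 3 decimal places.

Entropy H = −Σ p log₂ p ≈ 1.9513 bits.
Huffman merges: 22/125+199/1000→3/8; 291/1000+167/500→5/8; 3/8+5/8→1. L = 2 ≈ 2.0000.
L − H = 2.0000 − 1.9513 = 0.049 bits.

0.049 bits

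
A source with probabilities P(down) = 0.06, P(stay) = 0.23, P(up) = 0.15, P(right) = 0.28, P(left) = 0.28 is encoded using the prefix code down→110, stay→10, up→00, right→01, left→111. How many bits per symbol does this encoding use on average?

2.34 bits/symbol

L̄ = Σ pᵢ·ℓᵢ = 0.06·3 + 0.23·2 + 0.15·2 + 0.28·2 + 0.28·3 = 2.34 bits/symbol.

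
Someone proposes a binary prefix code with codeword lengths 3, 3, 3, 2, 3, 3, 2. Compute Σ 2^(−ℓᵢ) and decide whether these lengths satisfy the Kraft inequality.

With common denominator 2^3 = 8: Σ 2^(−ℓᵢ) = 1/8 + 1/8 + 1/8 + 2/8 + 1/8 + 1/8 + 2/8 = 9/8 = 1.125.
Kraft's inequality requires Σ ≤ 1; here Σ = 1.125 > 1, so no such prefix code exists.

1.125; no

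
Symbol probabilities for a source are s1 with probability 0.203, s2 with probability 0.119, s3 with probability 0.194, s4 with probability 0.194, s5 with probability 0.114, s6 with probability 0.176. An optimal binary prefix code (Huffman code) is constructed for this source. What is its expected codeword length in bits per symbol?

Repeatedly combine the two least-probable nodes; the expected code length is the sum of the merged weights.
merge 57/500 + 119/1000 → 233/1000
merge 22/125 + 97/500 → 37/100
merge 97/500 + 203/1000 → 397/1000
merge 233/1000 + 37/100 → 603/1000
merge 397/1000 + 603/1000 → 1
L = 233/1000 + 37/100 + 397/1000 + 603/1000 + 1 = 2603/1000 = 2.603 bits/symbol.

2.603 bits/symbol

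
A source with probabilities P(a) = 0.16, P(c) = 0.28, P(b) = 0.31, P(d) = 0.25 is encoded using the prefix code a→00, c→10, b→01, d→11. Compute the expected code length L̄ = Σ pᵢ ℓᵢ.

2 bits/symbol

L̄ = Σ pᵢ·ℓᵢ = 0.16·2 + 0.28·2 + 0.31·2 + 0.25·2 = 2 bits/symbol.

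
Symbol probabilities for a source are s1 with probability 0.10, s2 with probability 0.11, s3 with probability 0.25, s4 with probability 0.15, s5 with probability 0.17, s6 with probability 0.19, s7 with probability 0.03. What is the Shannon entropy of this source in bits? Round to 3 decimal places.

H = −Σ pᵢ log₂ pᵢ.
−0.10·log₂(0.10) = 0.3322
−0.11·log₂(0.11) = 0.3503
−0.25·log₂(0.25) = 0.5000
−0.15·log₂(0.15) = 0.4105
−0.17·log₂(0.17) = 0.4346
−0.19·log₂(0.19) = 0.4552
−0.03·log₂(0.03) = 0.1518
Sum ≈ 2.6346 → 2.635 bits.

2.635 bits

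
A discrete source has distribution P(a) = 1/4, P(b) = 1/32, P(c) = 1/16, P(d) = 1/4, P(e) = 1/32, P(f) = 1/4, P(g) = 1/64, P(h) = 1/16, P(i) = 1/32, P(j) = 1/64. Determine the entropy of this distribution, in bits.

Each probability is a power of 1/2, so log₂(1/p) is an integer.
H = Σ p·log₂(1/p) = 1/4·2 + 1/32·5 + 1/16·4 + 1/4·2 + 1/32·5 + 1/4·2 + 1/64·6 + 1/16·4 + 1/32·5 + 1/64·6 = 2.65625 bits.

2.65625 bits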